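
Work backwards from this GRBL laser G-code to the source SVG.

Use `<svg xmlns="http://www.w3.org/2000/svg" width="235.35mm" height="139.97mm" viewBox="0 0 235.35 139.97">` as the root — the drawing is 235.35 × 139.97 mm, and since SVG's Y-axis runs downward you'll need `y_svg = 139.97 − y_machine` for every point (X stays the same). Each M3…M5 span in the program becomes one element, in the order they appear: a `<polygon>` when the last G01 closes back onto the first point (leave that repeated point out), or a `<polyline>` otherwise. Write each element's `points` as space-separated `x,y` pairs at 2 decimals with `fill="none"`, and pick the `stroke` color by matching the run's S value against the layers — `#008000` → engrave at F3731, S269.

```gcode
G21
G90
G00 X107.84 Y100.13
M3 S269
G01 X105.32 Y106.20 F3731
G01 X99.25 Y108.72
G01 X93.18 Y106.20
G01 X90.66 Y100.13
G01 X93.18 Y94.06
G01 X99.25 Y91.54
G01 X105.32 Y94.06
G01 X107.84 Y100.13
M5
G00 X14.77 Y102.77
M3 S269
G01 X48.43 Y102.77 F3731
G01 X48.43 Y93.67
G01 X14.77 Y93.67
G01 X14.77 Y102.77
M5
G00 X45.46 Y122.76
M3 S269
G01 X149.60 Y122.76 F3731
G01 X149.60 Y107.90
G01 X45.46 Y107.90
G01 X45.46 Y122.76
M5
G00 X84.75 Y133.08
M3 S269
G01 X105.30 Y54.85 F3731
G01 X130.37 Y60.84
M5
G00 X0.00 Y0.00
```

Machine Y-up, SVG Y-down with viewBox height 139.97, so y_svg = 139.97 − y_machine; X carries over. Every run uses S269, so all elements get stroke `#008000` (engrave).

Run 1: The run returns to its start, so emit a `<polygon>` with points (Y-flipped): 107.84,39.84 105.32,33.77 99.25,31.25 93.18,33.77 90.66,39.84 93.18,45.91 99.25,48.43 105.32,45.91.

Run 2: The run returns to its start, so emit a `<polygon>` with points (Y-flipped): 14.77,37.20 48.43,37.20 48.43,46.30 14.77,46.30.

Run 3: The run returns to its start, so emit a `<polygon>` with points (Y-flipped): 45.46,17.21 149.60,17.21 149.60,32.07 45.46,32.07.

Run 4: The run is open, so emit a `<polyline>` with points (Y-flipped): 84.75,6.89 105.30,85.12 130.37,79.13.

<svg xmlns="http://www.w3.org/2000/svg" width="235.35mm" height="139.97mm" viewBox="0 0 235.35 139.97">
  <polygon points="107.84,39.84 105.32,33.77 99.25,31.25 93.18,33.77 90.66,39.84 93.18,45.91 99.25,48.43 105.32,45.91" fill="none" stroke="#008000"/>
  <polygon points="14.77,37.20 48.43,37.20 48.43,46.30 14.77,46.30" fill="none" stroke="#008000"/>
  <polygon points="45.46,17.21 149.60,17.21 149.60,32.07 45.46,32.07" fill="none" stroke="#008000"/>
  <polyline points="84.75,6.89 105.30,85.12 130.37,79.13" fill="none" stroke="#008000"/>
</svg>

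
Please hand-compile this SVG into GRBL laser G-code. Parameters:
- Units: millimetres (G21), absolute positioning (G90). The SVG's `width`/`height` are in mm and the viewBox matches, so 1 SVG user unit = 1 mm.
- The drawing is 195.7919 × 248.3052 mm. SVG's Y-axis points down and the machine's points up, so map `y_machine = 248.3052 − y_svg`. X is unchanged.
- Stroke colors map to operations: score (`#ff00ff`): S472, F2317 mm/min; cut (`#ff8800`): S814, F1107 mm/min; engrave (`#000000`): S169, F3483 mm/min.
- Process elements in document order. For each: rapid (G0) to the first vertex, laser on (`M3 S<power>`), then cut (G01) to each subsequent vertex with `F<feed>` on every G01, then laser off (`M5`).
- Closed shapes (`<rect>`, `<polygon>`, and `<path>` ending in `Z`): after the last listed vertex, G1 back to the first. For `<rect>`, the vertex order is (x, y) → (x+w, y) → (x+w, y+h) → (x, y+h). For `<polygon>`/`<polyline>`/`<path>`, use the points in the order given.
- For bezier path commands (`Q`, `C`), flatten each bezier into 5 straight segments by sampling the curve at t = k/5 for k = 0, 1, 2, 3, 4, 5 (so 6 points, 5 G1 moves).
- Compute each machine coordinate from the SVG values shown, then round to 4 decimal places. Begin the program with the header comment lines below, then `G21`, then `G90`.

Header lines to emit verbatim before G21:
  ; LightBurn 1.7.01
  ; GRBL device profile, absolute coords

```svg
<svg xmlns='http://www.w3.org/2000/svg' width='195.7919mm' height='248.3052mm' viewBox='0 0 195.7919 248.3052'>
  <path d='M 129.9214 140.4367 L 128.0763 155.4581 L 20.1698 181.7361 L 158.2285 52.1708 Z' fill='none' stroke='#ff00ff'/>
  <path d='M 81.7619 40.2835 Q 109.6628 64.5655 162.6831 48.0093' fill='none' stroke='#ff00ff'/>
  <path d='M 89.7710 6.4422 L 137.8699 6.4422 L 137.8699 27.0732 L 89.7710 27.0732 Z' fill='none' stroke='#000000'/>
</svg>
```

Since the viewBox matches the mm dimensions, user units are millimetres directly. The only transform is the Y-flip y_m = 248.3052 − y_svg.

Shape 1 is a closed polygon drawn with `<path>`. Its stroke #ff00ff means score at S472, F2317. After flipping Y the toolpath is (129.9214,107.8685) → (128.0763,92.8471) → (20.1698,66.5691) → (158.2285,196.1344) → (129.9214,107.8685), returning to the start.

Shape 2 is a quadratic bezier drawn with `<path>`. Its stroke #ff00ff means score at S472, F2317. After flipping Y the toolpath is (81.7619,208.0217) → (93.9270,199.9424) → (108.1017,195.1302) → (124.2860,193.5851) → (142.4798,195.3069) → (162.6831,200.2959).

Shape 3 is a rectangle drawn with `<path>`. Its stroke #000000 means engrave at S169, F3483. After flipping Y the toolpath is (89.7710,241.8630) → (137.8699,241.8630) → (137.8699,221.2320) → (89.7710,221.2320) → (89.7710,241.8630), returning to the start.

; LightBurn 1.7.01
; GRBL device profile, absolute coords
G21
G90
G0 X129.9214 Y107.8685
M3 S472
G01 X128.0763 Y92.8471 F2317
G01 X20.1698 Y66.5691 F2317
G01 X158.2285 Y196.1344 F2317
G01 X129.9214 Y107.8685 F2317
M5
G0 X81.7619 Y208.0217
M3 S472
G01 X93.9270 Y199.9424 F2317
G01 X108.1017 Y195.1302 F2317
G01 X124.2860 Y193.5851 F2317
G01 X142.4798 Y195.3069 F2317
G01 X162.6831 Y200.2959 F2317
M5
G0 X89.7710 Y241.8630
M3 S169
G01 X137.8699 Y241.8630 F3483
G01 X137.8699 Y221.2320 F3483
G01 X89.7710 Y221.2320 F3483
G01 X89.7710 Y241.8630 F3483
M5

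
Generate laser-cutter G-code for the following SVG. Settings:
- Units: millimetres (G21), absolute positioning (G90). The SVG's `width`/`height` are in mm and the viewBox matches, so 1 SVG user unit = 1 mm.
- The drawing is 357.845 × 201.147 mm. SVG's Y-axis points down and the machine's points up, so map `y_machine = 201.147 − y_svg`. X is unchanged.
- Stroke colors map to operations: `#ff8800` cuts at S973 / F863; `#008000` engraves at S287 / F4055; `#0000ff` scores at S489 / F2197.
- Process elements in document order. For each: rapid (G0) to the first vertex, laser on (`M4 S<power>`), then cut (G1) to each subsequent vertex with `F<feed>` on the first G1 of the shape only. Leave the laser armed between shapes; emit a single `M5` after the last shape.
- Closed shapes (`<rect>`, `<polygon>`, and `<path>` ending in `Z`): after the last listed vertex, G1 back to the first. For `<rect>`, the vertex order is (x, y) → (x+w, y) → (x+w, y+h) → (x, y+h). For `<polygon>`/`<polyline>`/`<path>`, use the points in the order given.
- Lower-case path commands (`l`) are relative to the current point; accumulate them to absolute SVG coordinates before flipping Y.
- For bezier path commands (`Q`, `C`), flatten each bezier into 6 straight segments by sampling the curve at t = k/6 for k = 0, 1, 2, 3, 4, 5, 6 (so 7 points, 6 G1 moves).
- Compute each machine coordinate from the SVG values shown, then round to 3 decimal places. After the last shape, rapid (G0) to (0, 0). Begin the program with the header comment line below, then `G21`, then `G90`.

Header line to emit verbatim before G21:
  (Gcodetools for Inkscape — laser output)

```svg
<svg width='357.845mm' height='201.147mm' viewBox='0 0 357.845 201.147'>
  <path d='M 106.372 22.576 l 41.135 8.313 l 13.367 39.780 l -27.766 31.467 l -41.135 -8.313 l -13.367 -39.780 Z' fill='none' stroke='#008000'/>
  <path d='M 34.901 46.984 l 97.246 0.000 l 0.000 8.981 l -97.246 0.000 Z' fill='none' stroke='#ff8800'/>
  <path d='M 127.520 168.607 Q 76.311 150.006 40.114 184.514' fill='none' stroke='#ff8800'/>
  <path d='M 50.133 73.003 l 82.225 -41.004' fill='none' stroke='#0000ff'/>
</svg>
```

1 u = 1 mm; y_m = 201.147 − y.

[1] `<path>` regular polygon, #008000→engrave S287 F4055: (106.372,178.571) → (147.507,170.258) → (160.874,130.478) → (133.108,99.011) → (91.973,107.324) → (78.606,147.104) → (106.372,178.571) (closed)

[2] `<path>` rectangle, #ff8800→cut S973 F863: (34.901,154.163) → (132.147,154.163) → (132.147,145.182) → (34.901,145.182) → (34.901,154.163) (closed)

[3] `<path>` quadratic bezier, #ff8800→cut S973 F863: (127.520,32.540) → (110.867,37.265) → (95.049,39.040) → (80.064,37.864) → (65.913,33.737) → (52.597,26.660) → (40.114,16.633)

[4] `<path>` line segment, #0000ff→score S489 F2197: (50.133,128.144) → (132.358,169.148)

(Gcodetools for Inkscape — laser output)
G21
G90
G0 X106.372 Y178.571
M4 S287
G1 X147.507 Y170.258 F4055
G1 X160.874 Y130.478
G1 X133.108 Y99.011
G1 X91.973 Y107.324
G1 X78.606 Y147.104
G1 X106.372 Y178.571
G0 X34.901 Y154.163
M4 S973
G1 X132.147 Y154.163 F863
G1 X132.147 Y145.182
G1 X34.901 Y145.182
G1 X34.901 Y154.163
G0 X127.520 Y32.540
M4 S973
G1 X110.867 Y37.265 F863
G1 X95.049 Y39.040
G1 X80.064 Y37.864
G1 X65.913 Y33.737
G1 X52.597 Y26.660
G1 X40.114 Y16.633
G0 X50.133 Y128.144
M4 S489
G1 X132.358 Y169.148 F2197
M5
G0 X0.000 Y0.000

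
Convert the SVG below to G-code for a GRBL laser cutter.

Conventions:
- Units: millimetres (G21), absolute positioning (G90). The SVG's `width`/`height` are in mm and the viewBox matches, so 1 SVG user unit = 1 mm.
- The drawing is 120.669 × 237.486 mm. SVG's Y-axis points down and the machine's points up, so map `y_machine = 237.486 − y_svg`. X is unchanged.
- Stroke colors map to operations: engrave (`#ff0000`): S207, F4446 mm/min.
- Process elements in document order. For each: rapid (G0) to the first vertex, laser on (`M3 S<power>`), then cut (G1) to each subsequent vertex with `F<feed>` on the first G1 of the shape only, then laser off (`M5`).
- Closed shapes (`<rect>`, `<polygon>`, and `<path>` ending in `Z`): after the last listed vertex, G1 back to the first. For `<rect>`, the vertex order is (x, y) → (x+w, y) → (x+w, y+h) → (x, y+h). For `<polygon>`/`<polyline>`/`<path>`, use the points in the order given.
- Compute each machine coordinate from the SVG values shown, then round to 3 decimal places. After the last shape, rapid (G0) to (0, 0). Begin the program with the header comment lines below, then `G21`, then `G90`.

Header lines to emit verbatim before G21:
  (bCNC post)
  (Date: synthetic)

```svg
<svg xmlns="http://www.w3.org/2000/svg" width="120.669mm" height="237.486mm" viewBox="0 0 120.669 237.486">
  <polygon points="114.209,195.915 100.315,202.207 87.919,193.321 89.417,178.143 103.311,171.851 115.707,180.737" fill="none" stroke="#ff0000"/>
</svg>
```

(bCNC post)
(Date: synthetic)
G21
G90
G0 X114.209 Y41.571
M3 S207
G1 X100.315 Y35.279 F4446
G1 X87.919 Y44.165
G1 X89.417 Y59.343
G1 X103.311 Y65.635
G1 X115.707 Y56.749
G1 X114.209 Y41.571
M5
G0 X0.000 Y0.000

viewBox `0 0 120.669 237.486` with mm width/height → 1 unit = 1 mm. Flip: y_m = 237.486 − y_svg.

**Shape 1** — `<polygon>` regular polygon, stroke `#ff0000` → engrave (S207, F4446). Machine vertices: (114.209,41.571) → (100.315,35.279) → (87.919,44.165) → (89.417,59.343) → (103.311,65.635) → (115.707,56.749) → (114.209,41.571). Closed: final G1 returns to the first vertex.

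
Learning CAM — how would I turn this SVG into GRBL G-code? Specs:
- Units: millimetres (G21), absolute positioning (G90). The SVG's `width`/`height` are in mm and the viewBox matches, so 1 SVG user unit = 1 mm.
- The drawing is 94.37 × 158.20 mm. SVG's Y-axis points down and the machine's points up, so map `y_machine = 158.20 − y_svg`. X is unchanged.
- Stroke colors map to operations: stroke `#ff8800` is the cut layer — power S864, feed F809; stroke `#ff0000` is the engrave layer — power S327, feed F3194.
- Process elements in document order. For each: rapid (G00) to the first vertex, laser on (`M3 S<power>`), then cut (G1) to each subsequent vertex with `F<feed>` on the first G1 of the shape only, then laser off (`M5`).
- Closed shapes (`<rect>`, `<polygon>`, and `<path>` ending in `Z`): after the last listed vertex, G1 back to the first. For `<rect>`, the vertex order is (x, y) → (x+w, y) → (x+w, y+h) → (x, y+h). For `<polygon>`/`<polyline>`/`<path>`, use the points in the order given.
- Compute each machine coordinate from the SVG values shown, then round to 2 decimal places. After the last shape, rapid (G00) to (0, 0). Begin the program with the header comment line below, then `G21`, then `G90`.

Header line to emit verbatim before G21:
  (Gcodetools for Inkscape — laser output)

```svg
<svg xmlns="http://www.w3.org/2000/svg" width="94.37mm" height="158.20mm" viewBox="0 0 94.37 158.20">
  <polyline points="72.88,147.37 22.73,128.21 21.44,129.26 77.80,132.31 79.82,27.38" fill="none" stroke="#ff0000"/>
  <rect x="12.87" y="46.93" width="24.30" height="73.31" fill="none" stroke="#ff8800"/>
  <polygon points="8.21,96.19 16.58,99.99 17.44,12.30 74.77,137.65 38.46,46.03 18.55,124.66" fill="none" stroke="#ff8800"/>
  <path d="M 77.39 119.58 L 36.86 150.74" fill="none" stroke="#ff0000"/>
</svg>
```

Since the viewBox matches the mm dimensions, user units are millimetres directly. The only transform is the Y-flip y_m = 158.20 − y_svg.

Shape 1 is a open polyline drawn with `<polyline>`. Its stroke #ff0000 means engrave at S327, F3194. After flipping Y the toolpath is (72.88,10.83) → (22.73,29.99) → (21.44,28.94) → (77.80,25.89) → (79.82,130.82).

Shape 2 is a rectangle drawn with `<rect>`. Its stroke #ff8800 means cut at S864, F809. After flipping Y the toolpath is (12.87,111.27) → (37.17,111.27) → (37.17,37.96) → (12.87,37.96) → (12.87,111.27), returning to the start.

Shape 3 is a closed polygon drawn with `<polygon>`. Its stroke #ff8800 means cut at S864, F809. After flipping Y the toolpath is (8.21,62.01) → (16.58,58.21) → (17.44,145.90) → (74.77,20.55) → (38.46,112.17) → (18.55,33.54) → (8.21,62.01), returning to the start.

Shape 4 is a line segment drawn with `<path>`. Its stroke #ff0000 means engrave at S327, F3194. After flipping Y the toolpath is (77.39,38.62) → (36.86,7.46).

(Gcodetools for Inkscape — laser output)
G21
G90
G00 X72.88 Y10.83
M3 S327
G1 X22.73 Y29.99 F3194
G1 X21.44 Y28.94
G1 X77.80 Y25.89
G1 X79.82 Y130.82
M5
G00 X12.87 Y111.27
M3 S864
G1 X37.17 Y111.27 F809
G1 X37.17 Y37.96
G1 X12.87 Y37.96
G1 X12.87 Y111.27
M5
G00 X8.21 Y62.01
M3 S864
G1 X16.58 Y58.21 F809
G1 X17.44 Y145.90
G1 X74.77 Y20.55
G1 X38.46 Y112.17
G1 X18.55 Y33.54
G1 X8.21 Y62.01
M5
G00 X77.39 Y38.62
M3 S327
G1 X36.86 Y7.46 F3194
M5
G00 X0.00 Y0.00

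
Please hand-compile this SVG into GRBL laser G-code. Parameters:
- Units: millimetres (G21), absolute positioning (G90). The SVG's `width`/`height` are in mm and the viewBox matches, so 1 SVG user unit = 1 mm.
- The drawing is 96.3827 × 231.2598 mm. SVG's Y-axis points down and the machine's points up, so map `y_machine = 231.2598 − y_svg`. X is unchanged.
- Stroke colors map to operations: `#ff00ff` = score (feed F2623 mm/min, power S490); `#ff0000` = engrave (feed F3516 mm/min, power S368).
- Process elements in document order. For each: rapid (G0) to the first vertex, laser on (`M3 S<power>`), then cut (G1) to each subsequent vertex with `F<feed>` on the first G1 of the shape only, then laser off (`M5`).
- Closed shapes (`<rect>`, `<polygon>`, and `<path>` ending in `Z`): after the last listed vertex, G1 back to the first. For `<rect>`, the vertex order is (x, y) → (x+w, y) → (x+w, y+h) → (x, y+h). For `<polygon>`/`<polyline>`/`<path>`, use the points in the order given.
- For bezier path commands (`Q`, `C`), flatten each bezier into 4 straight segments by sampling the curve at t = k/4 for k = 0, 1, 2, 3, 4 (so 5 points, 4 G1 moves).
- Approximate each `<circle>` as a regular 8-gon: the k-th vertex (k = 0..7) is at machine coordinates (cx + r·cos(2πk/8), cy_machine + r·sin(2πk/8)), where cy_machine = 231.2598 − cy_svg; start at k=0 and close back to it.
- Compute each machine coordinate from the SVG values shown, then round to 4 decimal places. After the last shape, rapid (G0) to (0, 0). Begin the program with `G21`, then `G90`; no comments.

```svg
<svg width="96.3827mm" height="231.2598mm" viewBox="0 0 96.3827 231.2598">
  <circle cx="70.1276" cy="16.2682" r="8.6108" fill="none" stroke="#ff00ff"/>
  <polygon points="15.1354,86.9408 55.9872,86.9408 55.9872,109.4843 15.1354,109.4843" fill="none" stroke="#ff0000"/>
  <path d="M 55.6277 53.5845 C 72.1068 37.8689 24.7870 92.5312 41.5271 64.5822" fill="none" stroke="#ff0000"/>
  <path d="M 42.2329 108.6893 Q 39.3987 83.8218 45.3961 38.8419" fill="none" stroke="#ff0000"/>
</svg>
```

G21
G90
G0 X78.7384 Y214.9916
M3 S490
G1 X76.2164 Y221.0804 F2623
G1 X70.1276 Y223.6024
G1 X64.0388 Y221.0804
G1 X61.5168 Y214.9916
G1 X64.0388 Y208.9028
G1 X70.1276 Y206.3808
G1 X76.2164 Y208.9028
G1 X78.7384 Y214.9916
M5
G0 X15.1354 Y144.3190
M3 S368
G1 X55.9872 Y144.3190 F3516
G1 X55.9872 Y121.7755
G1 X15.1354 Y121.7755
G1 X15.1354 Y144.3190
M5
G0 X55.6277 Y177.6753
M3 S368
G1 X58.0225 Y178.6566 F3516
G1 X48.4795 Y167.5889
G1 X38.9855 Y158.8150
G1 X41.5271 Y166.6776
M5
G0 X42.2329 Y122.5705
M3 S368
G1 X41.3678 Y136.2613 F3516
G1 X41.6066 Y152.4661
G1 X42.9494 Y171.1850
G1 X45.3961 Y192.4179
M5
G0 X0.0000 Y0.0000

1 u = 1 mm; y_m = 231.2598 − y.

[1] `<circle>` circle, #ff00ff→score S490 F2623: (78.7384,214.9916) → (76.2164,221.0804) → (70.1276,223.6024) → (64.0388,221.0804) → (61.5168,214.9916) → (64.0388,208.9028) → (70.1276,206.3808) → (76.2164,208.9028) → (78.7384,214.9916) (closed)

[2] `<polygon>` rectangle, #ff0000→engrave S368 F3516: (15.1354,144.3190) → (55.9872,144.3190) → (55.9872,121.7755) → (15.1354,121.7755) → (15.1354,144.3190) (closed)

[3] `<path>` cubic bezier, #ff0000→engrave S368 F3516: (55.6277,177.6753) → (58.0225,178.6566) → (48.4795,167.5889) → (38.9855,158.8150) → (41.5271,166.6776)

[4] `<path>` quadratic bezier, #ff0000→engrave S368 F3516: (42.2329,122.5705) → (41.3678,136.2613) → (41.6066,152.4661) → (42.9494,171.1850) → (45.3961,192.4179)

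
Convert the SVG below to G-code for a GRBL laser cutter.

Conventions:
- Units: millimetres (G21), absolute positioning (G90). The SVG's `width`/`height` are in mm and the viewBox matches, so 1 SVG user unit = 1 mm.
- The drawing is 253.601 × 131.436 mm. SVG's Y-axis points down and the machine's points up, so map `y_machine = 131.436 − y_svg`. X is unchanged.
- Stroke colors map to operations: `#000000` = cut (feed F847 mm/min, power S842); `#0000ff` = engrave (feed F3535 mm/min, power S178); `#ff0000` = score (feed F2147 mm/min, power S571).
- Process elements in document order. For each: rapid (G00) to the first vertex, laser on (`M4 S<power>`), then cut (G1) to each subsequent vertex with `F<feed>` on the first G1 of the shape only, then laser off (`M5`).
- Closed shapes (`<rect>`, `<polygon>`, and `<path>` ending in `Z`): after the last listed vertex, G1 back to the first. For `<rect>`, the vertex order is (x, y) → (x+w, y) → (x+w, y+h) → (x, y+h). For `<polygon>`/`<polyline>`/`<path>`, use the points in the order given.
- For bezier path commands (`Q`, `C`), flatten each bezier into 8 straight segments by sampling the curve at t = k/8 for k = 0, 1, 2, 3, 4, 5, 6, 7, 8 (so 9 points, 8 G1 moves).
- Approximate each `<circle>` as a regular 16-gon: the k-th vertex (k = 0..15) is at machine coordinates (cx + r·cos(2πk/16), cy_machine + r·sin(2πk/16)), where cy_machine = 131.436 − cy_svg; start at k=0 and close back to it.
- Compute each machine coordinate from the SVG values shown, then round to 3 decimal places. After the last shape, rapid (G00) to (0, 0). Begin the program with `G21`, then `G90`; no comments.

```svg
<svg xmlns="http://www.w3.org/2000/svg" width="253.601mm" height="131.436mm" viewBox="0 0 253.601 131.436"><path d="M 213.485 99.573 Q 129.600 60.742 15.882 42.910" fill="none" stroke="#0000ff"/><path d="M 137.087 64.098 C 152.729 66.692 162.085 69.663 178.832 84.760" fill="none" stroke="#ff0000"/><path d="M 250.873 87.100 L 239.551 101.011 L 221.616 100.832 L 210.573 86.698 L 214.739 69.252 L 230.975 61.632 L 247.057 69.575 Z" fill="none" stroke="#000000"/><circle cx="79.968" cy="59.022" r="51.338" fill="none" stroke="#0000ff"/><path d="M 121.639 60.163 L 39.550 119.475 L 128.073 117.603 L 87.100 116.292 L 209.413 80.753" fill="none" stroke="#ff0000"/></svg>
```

Since the viewBox matches the mm dimensions, user units are millimetres directly. The only transform is the Y-flip y_m = 131.436 − y_svg.

Shape 1 is a quadratic bezier drawn with `<path>`. Its stroke #0000ff means engrave at S178, F3535. After flipping Y the toolpath is (213.485,31.863) → (192.048,41.243) → (169.678,49.966) → (146.376,58.033) → (122.142,65.444) → (96.975,72.199) → (70.876,78.298) → (43.845,83.740) → (15.882,88.526).

Shape 2 is a cubic bezier drawn with `<path>`. Its stroke #ff0000 means score at S571, F2147. After flipping Y the toolpath is (137.087,67.338) → (142.685,66.325) → (147.854,65.138) → (152.754,63.641) → (157.545,61.696) → (162.388,59.164) → (167.444,55.909) → (172.872,51.792) → (178.832,46.676).

Shape 3 is a regular polygon drawn with `<path>`. Its stroke #000000 means cut at S842, F847. After flipping Y the toolpath is (250.873,44.336) → (239.551,30.425) → (221.616,30.604) → (210.573,44.738) → (214.739,62.184) → (230.975,69.804) → (247.057,61.861) → (250.873,44.336), returning to the start.

Shape 4 is a circle drawn with `<circle>`. Its stroke #0000ff means engrave at S178, F3535. After flipping Y the toolpath is (131.306,72.414) → (127.398,92.060) → (116.269,108.715) → (99.614,119.844) → (79.968,123.752) → (60.322,119.844) → (43.667,108.715) → (32.538,92.060) → (28.630,72.414) → (32.538,52.768) → (43.667,36.113) → (60.322,24.984) → (79.968,21.076) → (99.614,24.984) → (116.269,36.113) → (127.398,52.768) → (131.306,72.414), returning to the start.

Shape 5 is a open polyline drawn with `<path>`. Its stroke #ff0000 means score at S571, F2147. After flipping Y the toolpath is (121.639,71.273) → (39.550,11.961) → (128.073,13.833) → (87.100,15.144) → (209.413,50.683).

G21
G90
G00 X213.485 Y31.863
M4 S178
G1 X192.048 Y41.243 F3535
G1 X169.678 Y49.966
G1 X146.376 Y58.033
G1 X122.142 Y65.444
G1 X96.975 Y72.199
G1 X70.876 Y78.298
G1 X43.845 Y83.740
G1 X15.882 Y88.526
M5
G00 X137.087 Y67.338
M4 S571
G1 X142.685 Y66.325 F2147
G1 X147.854 Y65.138
G1 X152.754 Y63.641
G1 X157.545 Y61.696
G1 X162.388 Y59.164
G1 X167.444 Y55.909
G1 X172.872 Y51.792
G1 X178.832 Y46.676
M5
G00 X250.873 Y44.336
M4 S842
G1 X239.551 Y30.425 F847
G1 X221.616 Y30.604
G1 X210.573 Y44.738
G1 X214.739 Y62.184
G1 X230.975 Y69.804
G1 X247.057 Y61.861
G1 X250.873 Y44.336
M5
G00 X131.306 Y72.414
M4 S178
G1 X127.398 Y92.060 F3535
G1 X116.269 Y108.715
G1 X99.614 Y119.844
G1 X79.968 Y123.752
G1 X60.322 Y119.844
G1 X43.667 Y108.715
G1 X32.538 Y92.060
G1 X28.630 Y72.414
G1 X32.538 Y52.768
G1 X43.667 Y36.113
G1 X60.322 Y24.984
G1 X79.968 Y21.076
G1 X99.614 Y24.984
G1 X116.269 Y36.113
G1 X127.398 Y52.768
G1 X131.306 Y72.414
M5
G00 X121.639 Y71.273
M4 S571
G1 X39.550 Y11.961 F2147
G1 X128.073 Y13.833
G1 X87.100 Y15.144
G1 X209.413 Y50.683
M5
G00 X0.000 Y0.000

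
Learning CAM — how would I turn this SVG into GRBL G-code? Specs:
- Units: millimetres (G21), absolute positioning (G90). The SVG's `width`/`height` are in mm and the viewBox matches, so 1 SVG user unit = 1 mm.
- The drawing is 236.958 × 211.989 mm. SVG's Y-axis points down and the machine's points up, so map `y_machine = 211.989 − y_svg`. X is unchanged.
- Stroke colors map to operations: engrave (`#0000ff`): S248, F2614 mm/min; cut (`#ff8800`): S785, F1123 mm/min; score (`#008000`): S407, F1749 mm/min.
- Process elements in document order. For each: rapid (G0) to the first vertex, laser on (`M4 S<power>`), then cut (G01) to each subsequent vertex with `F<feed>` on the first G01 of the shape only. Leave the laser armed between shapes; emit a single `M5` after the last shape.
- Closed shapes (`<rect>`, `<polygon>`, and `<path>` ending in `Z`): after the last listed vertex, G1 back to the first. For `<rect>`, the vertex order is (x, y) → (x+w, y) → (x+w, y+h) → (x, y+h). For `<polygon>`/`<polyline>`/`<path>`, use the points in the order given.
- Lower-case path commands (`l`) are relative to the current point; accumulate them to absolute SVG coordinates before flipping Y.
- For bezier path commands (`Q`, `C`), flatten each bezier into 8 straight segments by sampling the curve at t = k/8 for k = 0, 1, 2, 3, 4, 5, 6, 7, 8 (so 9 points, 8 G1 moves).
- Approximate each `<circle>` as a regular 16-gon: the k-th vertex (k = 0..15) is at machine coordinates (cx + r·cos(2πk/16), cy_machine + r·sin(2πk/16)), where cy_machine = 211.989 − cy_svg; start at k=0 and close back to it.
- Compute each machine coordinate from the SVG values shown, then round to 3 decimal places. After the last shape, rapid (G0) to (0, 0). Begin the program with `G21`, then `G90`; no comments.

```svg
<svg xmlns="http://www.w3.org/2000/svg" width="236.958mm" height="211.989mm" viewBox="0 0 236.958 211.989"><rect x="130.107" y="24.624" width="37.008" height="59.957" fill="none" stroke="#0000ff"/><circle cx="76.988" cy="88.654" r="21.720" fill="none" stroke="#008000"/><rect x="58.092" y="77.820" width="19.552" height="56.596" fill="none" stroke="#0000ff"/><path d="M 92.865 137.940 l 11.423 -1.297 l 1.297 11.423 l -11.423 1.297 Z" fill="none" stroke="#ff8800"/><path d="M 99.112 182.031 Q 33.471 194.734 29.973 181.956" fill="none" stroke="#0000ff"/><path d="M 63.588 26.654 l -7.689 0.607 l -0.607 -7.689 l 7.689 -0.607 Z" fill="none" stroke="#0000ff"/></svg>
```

G21
G90
G0 X130.107 Y187.365
M4 S248
G01 X167.115 Y187.365 F2614
G01 X167.115 Y127.408
G01 X130.107 Y127.408
G01 X130.107 Y187.365
G0 X98.708 Y123.335
M4 S407
G01 X97.055 Y131.647 F1749
G01 X92.346 Y138.693
G01 X85.300 Y143.402
G01 X76.988 Y145.055
G01 X68.676 Y143.402
G01 X61.630 Y138.693
G01 X56.921 Y131.647
G01 X55.268 Y123.335
G01 X56.921 Y115.023
G01 X61.630 Y107.977
G01 X68.676 Y103.268
G01 X76.988 Y101.615
G01 X85.300 Y103.268
G01 X92.346 Y107.977
G01 X97.055 Y115.023
G01 X98.708 Y123.335
G0 X58.092 Y134.169
M4 S248
G01 X77.644 Y134.169 F2614
G01 X77.644 Y77.573
G01 X58.092 Y77.573
G01 X58.092 Y134.169
G0 X92.865 Y74.049
M4 S785
G01 X104.288 Y75.346 F1123
G01 X105.585 Y63.923
G01 X94.162 Y62.626
G01 X92.865 Y74.049
G0 X99.112 Y29.958
M4 S248
G01 X83.673 Y27.180 F2614
G01 X70.175 Y25.199
G01 X58.620 Y24.014
G01 X49.007 Y23.625
G01 X41.335 Y24.033
G01 X35.606 Y25.237
G01 X31.818 Y27.237
G01 X29.973 Y30.033
G0 X63.588 Y185.335
M4 S248
G01 X55.899 Y184.728 F2614
G01 X55.292 Y192.417
G01 X62.981 Y193.024
G01 X63.588 Y185.335
M5
G0 X0.000 Y0.000

Since the viewBox matches the mm dimensions, user units are millimetres directly. The only transform is the Y-flip y_m = 211.989 − y_svg.

Shape 1 is a rectangle drawn with `<rect>`. Its stroke #0000ff means engrave at S248, F2614. After flipping Y the toolpath is (130.107,187.365) → (167.115,187.365) → (167.115,127.408) → (130.107,127.408) → (130.107,187.365), returning to the start.

Shape 2 is a circle drawn with `<circle>`. Its stroke #008000 means score at S407, F1749. After flipping Y the toolpath is (98.708,123.335) → (97.055,131.647) → (92.346,138.693) → (85.300,143.402) → (76.988,145.055) → (68.676,143.402) → (61.630,138.693) → (56.921,131.647) → (55.268,123.335) → (56.921,115.023) → (61.630,107.977) → (68.676,103.268) → (76.988,101.615) → (85.300,103.268) → (92.346,107.977) → (97.055,115.023) → (98.708,123.335), returning to the start.

Shape 3 is a rectangle drawn with `<rect>`. Its stroke #0000ff means engrave at S248, F2614. After flipping Y the toolpath is (58.092,134.169) → (77.644,134.169) → (77.644,77.573) → (58.092,77.573) → (58.092,134.169), returning to the start.

Shape 4 is a regular polygon drawn with `<path>`. Its stroke #ff8800 means cut at S785, F1123. After flipping Y the toolpath is (92.865,74.049) → (104.288,75.346) → (105.585,63.923) → (94.162,62.626) → (92.865,74.049), returning to the start.

Shape 5 is a quadratic bezier drawn with `<path>`. Its stroke #0000ff means engrave at S248, F2614. After flipping Y the toolpath is (99.112,29.958) → (83.673,27.180) → (70.175,25.199) → (58.620,24.014) → (49.007,23.625) → (41.335,24.033) → (35.606,25.237) → (31.818,27.237) → (29.973,30.033).

Shape 6 is a regular polygon drawn with `<path>`. Its stroke #0000ff means engrave at S248, F2614. After flipping Y the toolpath is (63.588,185.335) → (55.899,184.728) → (55.292,192.417) → (62.981,193.024) → (63.588,185.335), returning to the start.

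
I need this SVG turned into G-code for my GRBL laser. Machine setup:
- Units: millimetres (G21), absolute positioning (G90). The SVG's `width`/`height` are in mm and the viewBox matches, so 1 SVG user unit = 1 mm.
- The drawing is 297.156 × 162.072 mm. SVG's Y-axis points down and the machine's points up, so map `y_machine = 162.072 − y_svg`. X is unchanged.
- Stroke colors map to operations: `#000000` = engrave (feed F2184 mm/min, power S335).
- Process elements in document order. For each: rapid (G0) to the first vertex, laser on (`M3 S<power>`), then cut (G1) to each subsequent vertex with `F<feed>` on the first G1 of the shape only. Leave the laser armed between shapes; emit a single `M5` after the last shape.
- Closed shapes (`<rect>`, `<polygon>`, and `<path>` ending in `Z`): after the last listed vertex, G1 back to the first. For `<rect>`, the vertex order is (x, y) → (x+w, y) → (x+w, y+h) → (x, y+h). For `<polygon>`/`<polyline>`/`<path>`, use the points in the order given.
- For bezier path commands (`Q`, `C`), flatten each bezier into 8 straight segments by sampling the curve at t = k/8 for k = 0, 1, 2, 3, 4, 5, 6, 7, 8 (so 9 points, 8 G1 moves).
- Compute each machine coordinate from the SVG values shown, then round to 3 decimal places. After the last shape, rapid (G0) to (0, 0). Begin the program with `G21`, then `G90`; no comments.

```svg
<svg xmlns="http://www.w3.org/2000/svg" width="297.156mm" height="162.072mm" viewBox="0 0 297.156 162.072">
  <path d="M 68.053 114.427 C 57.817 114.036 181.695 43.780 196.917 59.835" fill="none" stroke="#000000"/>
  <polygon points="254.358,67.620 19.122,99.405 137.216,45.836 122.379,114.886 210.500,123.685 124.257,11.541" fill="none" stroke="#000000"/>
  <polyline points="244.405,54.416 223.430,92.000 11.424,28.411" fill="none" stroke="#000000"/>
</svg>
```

Since the viewBox matches the mm dimensions, user units are millimetres directly. The only transform is the Y-flip y_m = 162.072 − y_svg.

Shape 1 is a cubic bezier drawn with `<path>`. Its stroke #000000 means engrave at S335, F2184. After flipping Y the toolpath is (68.053,47.645) → (70.027,50.762) → (81.729,58.598) → (100.315,69.323) → (122.938,81.108) → (146.755,92.122) → (168.921,100.535) → (186.590,104.517) → (196.917,102.237).

Shape 2 is a closed polygon drawn with `<polygon>`. Its stroke #000000 means engrave at S335, F2184. After flipping Y the toolpath is (254.358,94.452) → (19.122,62.667) → (137.216,116.236) → (122.379,47.186) → (210.500,38.387) → (124.257,150.531) → (254.358,94.452), returning to the start.

Shape 3 is a open polyline drawn with `<polyline>`. Its stroke #000000 means engrave at S335, F2184. After flipping Y the toolpath is (244.405,107.656) → (223.430,70.072) → (11.424,133.661).

G21
G90
G0 X68.053 Y47.645
M3 S335
G1 X70.027 Y50.762 F2184
G1 X81.729 Y58.598
G1 X100.315 Y69.323
G1 X122.938 Y81.108
G1 X146.755 Y92.122
G1 X168.921 Y100.535
G1 X186.590 Y104.517
G1 X196.917 Y102.237
G0 X254.358 Y94.452
M3 S335
G1 X19.122 Y62.667 F2184
G1 X137.216 Y116.236
G1 X122.379 Y47.186
G1 X210.500 Y38.387
G1 X124.257 Y150.531
G1 X254.358 Y94.452
G0 X244.405 Y107.656
M3 S335
G1 X223.430 Y70.072 F2184
G1 X11.424 Y133.661
M5
G0 X0.000 Y0.000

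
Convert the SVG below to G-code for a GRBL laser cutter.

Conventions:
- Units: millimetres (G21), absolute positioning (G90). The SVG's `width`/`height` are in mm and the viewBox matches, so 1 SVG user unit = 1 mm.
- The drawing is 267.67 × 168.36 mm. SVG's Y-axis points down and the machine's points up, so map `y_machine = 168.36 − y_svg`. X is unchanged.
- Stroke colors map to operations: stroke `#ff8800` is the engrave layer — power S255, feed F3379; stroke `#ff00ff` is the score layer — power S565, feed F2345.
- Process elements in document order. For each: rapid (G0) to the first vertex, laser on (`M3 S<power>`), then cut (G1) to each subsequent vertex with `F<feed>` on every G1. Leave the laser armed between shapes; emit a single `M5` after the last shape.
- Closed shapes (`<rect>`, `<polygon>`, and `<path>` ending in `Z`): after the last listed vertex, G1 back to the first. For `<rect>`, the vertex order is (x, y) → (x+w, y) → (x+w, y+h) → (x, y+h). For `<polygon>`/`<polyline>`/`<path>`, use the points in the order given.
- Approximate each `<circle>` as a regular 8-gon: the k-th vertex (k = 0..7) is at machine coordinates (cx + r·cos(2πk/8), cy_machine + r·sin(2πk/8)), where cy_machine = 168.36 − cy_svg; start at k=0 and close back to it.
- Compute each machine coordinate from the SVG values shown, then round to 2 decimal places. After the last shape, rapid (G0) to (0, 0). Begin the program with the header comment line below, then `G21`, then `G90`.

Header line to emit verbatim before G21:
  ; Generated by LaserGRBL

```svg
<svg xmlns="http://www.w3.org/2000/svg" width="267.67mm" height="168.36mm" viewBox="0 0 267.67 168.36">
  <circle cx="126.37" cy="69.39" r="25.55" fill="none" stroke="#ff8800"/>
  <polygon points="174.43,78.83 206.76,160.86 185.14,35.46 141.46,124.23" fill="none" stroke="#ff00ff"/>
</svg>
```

; Generated by LaserGRBL
G21
G90
G0 X151.92 Y98.97
M3 S255
G1 X144.44 Y117.04 F3379
G1 X126.37 Y124.52 F3379
G1 X108.30 Y117.04 F3379
G1 X100.82 Y98.97 F3379
G1 X108.30 Y80.90 F3379
G1 X126.37 Y73.42 F3379
G1 X144.44 Y80.90 F3379
G1 X151.92 Y98.97 F3379
G0 X174.43 Y89.53
M3 S565
G1 X206.76 Y7.50 F2345
G1 X185.14 Y132.90 F2345
G1 X141.46 Y44.13 F2345
G1 X174.43 Y89.53 F2345
M5
G0 X0.00 Y0.00

Since the viewBox matches the mm dimensions, user units are millimetres directly. The only transform is the Y-flip y_m = 168.36 − y_svg.

Shape 1 is a circle drawn with `<circle>`. Its stroke #ff8800 means engrave at S255, F3379. After flipping Y the toolpath is (151.92,98.97) → (144.44,117.04) → (126.37,124.52) → (108.30,117.04) → (100.82,98.97) → (108.30,80.90) → (126.37,73.42) → (144.44,80.90) → (151.92,98.97), returning to the start.

Shape 2 is a closed polygon drawn with `<polygon>`. Its stroke #ff00ff means score at S565, F2345. After flipping Y the toolpath is (174.43,89.53) → (206.76,7.50) → (185.14,132.90) → (141.46,44.13) → (174.43,89.53), returning to the start.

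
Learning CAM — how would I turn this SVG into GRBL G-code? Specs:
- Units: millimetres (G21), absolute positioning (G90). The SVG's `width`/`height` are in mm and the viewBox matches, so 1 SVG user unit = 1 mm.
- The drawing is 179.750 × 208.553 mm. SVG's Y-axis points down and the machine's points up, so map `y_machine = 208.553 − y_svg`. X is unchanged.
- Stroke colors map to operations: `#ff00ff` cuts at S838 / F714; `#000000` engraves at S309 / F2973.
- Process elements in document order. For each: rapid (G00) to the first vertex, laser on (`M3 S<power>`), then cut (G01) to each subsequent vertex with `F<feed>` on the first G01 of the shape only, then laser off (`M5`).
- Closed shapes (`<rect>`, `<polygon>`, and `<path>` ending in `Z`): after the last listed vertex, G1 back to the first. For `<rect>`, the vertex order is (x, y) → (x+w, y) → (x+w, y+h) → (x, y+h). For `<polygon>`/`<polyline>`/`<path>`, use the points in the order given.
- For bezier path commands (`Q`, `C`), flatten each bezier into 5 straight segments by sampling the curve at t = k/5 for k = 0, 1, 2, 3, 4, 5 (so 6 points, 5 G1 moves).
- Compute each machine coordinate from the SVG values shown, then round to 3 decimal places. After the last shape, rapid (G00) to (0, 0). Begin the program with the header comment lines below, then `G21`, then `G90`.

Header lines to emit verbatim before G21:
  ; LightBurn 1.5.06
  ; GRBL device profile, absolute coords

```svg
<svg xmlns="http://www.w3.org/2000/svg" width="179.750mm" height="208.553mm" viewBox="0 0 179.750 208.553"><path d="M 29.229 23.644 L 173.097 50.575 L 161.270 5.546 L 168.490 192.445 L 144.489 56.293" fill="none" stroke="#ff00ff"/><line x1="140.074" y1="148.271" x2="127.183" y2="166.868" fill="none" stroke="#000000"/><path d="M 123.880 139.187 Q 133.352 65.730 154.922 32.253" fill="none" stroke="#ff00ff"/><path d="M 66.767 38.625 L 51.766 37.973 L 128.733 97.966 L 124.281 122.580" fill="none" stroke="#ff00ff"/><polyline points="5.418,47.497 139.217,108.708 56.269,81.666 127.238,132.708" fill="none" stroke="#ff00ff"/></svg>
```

; LightBurn 1.5.06
; GRBL device profile, absolute coords
G21
G90
G00 X29.229 Y184.909
M3 S838
G01 X173.097 Y157.978 F714
G01 X161.270 Y203.007
G01 X168.490 Y16.108
G01 X144.489 Y152.260
M5
G00 X140.074 Y60.282
M3 S309
G01 X127.183 Y41.685 F2973
M5
G00 X123.880 Y69.366
M3 S838
G01 X128.153 Y97.150 F714
G01 X133.393 Y121.735
G01 X139.602 Y143.122
G01 X146.778 Y161.310
G01 X154.922 Y176.300
M5
G00 X66.767 Y169.928
M3 S838
G01 X51.766 Y170.580 F714
G01 X128.733 Y110.587
G01 X124.281 Y85.973
M5
G00 X5.418 Y161.056
M3 S838
G01 X139.217 Y99.845 F714
G01 X56.269 Y126.887
G01 X127.238 Y75.845
M5
G00 X0.000 Y0.000

1 u = 1 mm; y_m = 208.553 − y.

[1] `<path>` open polyline, #ff00ff→cut S838 F714: (29.229,184.909) → (173.097,157.978) → (161.270,203.007) → (168.490,16.108) → (144.489,152.260)

[2] `<line>` line segment, #000000→engrave S309 F2973: (140.074,60.282) → (127.183,41.685)

[3] `<path>` quadratic bezier, #ff00ff→cut S838 F714: (123.880,69.366) → (128.153,97.150) → (133.393,121.735) → (139.602,143.122) → (146.778,161.310) → (154.922,176.300)

[4] `<path>` open polyline, #ff00ff→cut S838 F714: (66.767,169.928) → (51.766,170.580) → (128.733,110.587) → (124.281,85.973)

[5] `<polyline>` open polyline, #ff00ff→cut S838 F714: (5.418,161.056) → (139.217,99.845) → (56.269,126.887) → (127.238,75.845)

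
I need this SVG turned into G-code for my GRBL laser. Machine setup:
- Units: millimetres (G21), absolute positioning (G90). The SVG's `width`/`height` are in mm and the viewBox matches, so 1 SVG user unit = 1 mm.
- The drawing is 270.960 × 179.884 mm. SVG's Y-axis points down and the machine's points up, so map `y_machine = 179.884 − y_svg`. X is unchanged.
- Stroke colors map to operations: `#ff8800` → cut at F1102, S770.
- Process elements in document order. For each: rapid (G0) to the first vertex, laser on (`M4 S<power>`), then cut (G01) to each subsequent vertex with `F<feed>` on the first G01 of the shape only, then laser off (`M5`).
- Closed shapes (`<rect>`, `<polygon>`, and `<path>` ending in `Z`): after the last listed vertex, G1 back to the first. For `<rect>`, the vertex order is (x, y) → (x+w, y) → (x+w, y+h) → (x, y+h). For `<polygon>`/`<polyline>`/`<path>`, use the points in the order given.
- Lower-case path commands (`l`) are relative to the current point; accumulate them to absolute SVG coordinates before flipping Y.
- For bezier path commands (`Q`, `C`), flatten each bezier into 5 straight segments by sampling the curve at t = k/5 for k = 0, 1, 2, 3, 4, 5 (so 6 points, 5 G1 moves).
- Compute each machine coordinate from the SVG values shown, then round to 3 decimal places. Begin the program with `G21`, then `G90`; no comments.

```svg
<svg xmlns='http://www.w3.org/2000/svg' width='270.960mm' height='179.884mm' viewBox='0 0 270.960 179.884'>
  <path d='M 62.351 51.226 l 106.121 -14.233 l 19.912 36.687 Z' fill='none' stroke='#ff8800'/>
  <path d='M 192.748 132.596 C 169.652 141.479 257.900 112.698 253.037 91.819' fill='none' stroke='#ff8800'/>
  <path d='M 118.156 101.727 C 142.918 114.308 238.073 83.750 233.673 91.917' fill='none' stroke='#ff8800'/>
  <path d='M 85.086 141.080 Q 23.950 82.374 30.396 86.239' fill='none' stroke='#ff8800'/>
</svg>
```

1 u = 1 mm; y_m = 179.884 − y.

[1] `<path>` closed polygon, #ff8800→cut S770 F1102: (62.351,128.658) → (168.472,142.891) → (188.384,106.204) → (62.351,128.658) (closed)

[2] `<path>` cubic bezier, #ff8800→cut S770 F1102: (192.748,47.288) → (190.616,46.113) → (205.393,51.791) → (227.264,62.133) → (246.417,74.954) → (253.037,88.065)

[3] `<path>` cubic bezier, #ff8800→cut S770 F1102: (118.156,78.157) → (140.101,75.130) → (170.782,78.527) → (202.043,84.419) → (225.726,88.875) → (233.673,87.967)

[4] `<path>` quadratic bezier, #ff8800→cut S770 F1102: (85.086,38.804) → (63.335,59.784) → (46.990,75.757) → (36.052,86.726) → (30.521,92.688) → (30.396,93.645)

G21
G90
G0 X62.351 Y128.658
M4 S770
G01 X168.472 Y142.891 F1102
G01 X188.384 Y106.204
G01 X62.351 Y128.658
M5
G0 X192.748 Y47.288
M4 S770
G01 X190.616 Y46.113 F1102
G01 X205.393 Y51.791
G01 X227.264 Y62.133
G01 X246.417 Y74.954
G01 X253.037 Y88.065
M5
G0 X118.156 Y78.157
M4 S770
G01 X140.101 Y75.130 F1102
G01 X170.782 Y78.527
G01 X202.043 Y84.419
G01 X225.726 Y88.875
G01 X233.673 Y87.967
M5
G0 X85.086 Y38.804
M4 S770
G01 X63.335 Y59.784 F1102
G01 X46.990 Y75.757
G01 X36.052 Y86.726
G01 X30.521 Y92.688
G01 X30.396 Y93.645
M5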